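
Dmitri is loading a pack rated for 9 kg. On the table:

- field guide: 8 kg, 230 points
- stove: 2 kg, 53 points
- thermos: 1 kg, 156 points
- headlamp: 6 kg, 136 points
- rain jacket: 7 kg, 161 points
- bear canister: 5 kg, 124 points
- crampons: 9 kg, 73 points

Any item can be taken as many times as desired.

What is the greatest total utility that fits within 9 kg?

Density check — thermos 156.00, field guide 28.75, stove 26.50, bear canister 24.80 are the best per kg.
Taking 9×thermos: 9 kg used, 1404 in utility.
That's the maximum — no swap from here does better than 1404.

1404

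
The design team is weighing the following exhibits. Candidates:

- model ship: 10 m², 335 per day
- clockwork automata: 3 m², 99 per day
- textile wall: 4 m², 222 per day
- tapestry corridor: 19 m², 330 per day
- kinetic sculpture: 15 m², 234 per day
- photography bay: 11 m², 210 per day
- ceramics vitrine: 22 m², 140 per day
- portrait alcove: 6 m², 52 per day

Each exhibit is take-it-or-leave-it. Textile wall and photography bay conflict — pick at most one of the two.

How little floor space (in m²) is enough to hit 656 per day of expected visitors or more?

Minimise m² subject to total expected visitors ≥ 656.
model ship + clockwork automata + textile wall reaches 656 using 17 m².
Below 17 m² the best achievable stays under 656.

17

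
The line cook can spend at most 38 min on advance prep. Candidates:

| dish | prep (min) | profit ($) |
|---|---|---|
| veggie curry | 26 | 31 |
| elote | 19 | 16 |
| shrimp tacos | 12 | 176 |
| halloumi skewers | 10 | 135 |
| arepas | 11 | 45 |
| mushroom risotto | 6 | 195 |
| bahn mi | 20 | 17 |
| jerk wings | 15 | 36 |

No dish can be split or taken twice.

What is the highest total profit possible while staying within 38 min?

Density check — mushroom risotto 32.50, shrimp tacos 14.67, halloumi skewers 13.50, arepas 4.09 are the best per min.
The ratio ordering already packs tightly: shrimp tacos + halloumi skewers + mushroom risotto, 28 min, 506.

506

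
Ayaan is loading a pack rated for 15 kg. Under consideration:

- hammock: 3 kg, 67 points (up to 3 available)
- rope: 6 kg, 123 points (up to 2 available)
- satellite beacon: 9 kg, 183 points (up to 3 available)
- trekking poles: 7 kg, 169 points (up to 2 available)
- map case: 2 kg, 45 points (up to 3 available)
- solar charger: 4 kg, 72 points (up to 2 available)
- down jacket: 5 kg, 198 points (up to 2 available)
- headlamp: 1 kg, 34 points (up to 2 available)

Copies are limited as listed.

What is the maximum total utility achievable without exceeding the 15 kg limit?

By utility per kg: down jacket 39.60, headlamp 34.00, trekking poles 24.14 lead.
Greedy by ratio would take map case + 2×down jacket + 2×headlamp: 14 kg used, total 509.
Dropping map case frees 2 kg; slotting in hammock (3 kg) lifts the total to 531 at 15 kg.
No other feasible combination exceeds 531.

531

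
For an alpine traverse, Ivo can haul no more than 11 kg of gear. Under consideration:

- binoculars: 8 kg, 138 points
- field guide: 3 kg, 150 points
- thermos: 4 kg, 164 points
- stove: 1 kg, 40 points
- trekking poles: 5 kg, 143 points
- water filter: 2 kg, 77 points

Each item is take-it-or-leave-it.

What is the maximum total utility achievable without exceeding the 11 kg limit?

431

Taking field guide + thermos + stove + water filter: 10 kg used, 431 in utility.
The closest alternative, field guide + stove + trekking poles + water filter, reaches only 410.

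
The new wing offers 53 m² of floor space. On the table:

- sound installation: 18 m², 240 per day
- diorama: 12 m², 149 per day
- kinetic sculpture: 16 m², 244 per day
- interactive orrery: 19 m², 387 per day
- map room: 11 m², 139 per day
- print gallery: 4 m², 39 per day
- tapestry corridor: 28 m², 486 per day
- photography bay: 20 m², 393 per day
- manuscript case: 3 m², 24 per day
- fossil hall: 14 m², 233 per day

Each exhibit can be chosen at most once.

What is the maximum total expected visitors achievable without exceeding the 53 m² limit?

1013

By expected visitors per m²: interactive orrery 20.37, photography bay 19.65, tapestry corridor 17.36, fossil hall 16.64 lead.
Taking interactive orrery + photography bay + fossil hall: 53 m² used, 1013 in expected visitors.
Runner-up interactive orrery + map room + photography bay + manuscript case tops out at 943.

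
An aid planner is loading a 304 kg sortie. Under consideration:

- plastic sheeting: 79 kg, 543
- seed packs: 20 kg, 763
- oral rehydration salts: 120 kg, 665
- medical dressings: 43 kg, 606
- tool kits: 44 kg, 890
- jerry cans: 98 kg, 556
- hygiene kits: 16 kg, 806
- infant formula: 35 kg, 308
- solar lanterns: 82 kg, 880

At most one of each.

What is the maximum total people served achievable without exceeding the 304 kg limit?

4501

Density check — hygiene kits 50.38, seed packs 38.15, tool kits 20.23 are the best per kg.
Filling by ratio: seed packs + medical dressings + tool kits + hygiene kits + infant formula + solar lanterns for 4253, with 64 kg left unused.
The 35 kg tied up in infant formula is better spent on jerry cans — total rises to 4501 (303 kg).
Runner-up plastic sheeting + seed packs + medical dressings + tool kits + hygiene kits + solar lanterns tops out at 4488.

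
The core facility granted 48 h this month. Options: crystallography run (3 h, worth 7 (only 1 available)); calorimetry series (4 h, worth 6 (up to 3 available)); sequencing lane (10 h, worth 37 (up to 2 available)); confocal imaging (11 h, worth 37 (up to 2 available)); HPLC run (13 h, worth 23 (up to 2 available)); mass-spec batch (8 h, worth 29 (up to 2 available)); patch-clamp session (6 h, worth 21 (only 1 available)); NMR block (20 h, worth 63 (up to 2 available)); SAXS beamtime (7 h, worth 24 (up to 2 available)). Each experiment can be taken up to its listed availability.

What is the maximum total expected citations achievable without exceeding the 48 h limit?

172

Greedy by ratio would take crystallography run + 2×sequencing lane + 2×mass-spec batch + patch-clamp session: 45 h used, total 160.
Dropping crystallography run and mass-spec batch frees 11 h; slotting in 2×SAXS beamtime (14 h) lifts the total to 172 at 48 h.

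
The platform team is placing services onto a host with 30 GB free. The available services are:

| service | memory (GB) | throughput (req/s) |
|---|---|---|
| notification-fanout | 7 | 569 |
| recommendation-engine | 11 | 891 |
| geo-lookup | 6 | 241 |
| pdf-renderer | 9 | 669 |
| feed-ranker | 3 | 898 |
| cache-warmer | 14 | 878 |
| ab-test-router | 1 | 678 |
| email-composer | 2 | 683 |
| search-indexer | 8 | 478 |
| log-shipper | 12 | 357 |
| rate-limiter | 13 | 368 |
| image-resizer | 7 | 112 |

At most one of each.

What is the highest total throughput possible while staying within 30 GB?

3975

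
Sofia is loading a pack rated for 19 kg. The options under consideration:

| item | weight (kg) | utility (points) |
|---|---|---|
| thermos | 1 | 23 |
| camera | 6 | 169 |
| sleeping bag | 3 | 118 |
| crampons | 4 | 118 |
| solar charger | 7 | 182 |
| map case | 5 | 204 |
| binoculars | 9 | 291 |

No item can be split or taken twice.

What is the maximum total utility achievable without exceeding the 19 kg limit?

636

Taking thermos + sleeping bag + map case + binoculars: 18 kg used, 636 in utility.
Thermos + crampons + map case + binoculars matches that 636 at 19 kg; no feasible combination exceeds it.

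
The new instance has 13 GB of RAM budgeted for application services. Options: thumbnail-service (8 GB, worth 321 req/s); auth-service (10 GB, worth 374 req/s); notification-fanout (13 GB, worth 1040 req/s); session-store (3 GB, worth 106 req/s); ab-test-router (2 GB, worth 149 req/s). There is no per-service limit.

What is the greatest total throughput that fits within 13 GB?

1040

Best packing: notification-fanout — 13 GB, 1040 total.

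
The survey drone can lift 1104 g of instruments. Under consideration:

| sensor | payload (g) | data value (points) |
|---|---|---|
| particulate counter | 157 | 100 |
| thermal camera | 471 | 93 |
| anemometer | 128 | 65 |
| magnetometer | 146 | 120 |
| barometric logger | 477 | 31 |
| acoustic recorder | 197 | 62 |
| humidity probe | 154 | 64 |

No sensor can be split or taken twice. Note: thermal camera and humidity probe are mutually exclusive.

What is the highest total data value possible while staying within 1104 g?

440

A density-first pass picks particulate counter + anemometer + magnetometer + acoustic recorder + humidity probe — 411 at 782 g.
Dropping humidity probe frees 154 g; slotting in thermal camera (471 g) lifts the total to 440 at 1099 g.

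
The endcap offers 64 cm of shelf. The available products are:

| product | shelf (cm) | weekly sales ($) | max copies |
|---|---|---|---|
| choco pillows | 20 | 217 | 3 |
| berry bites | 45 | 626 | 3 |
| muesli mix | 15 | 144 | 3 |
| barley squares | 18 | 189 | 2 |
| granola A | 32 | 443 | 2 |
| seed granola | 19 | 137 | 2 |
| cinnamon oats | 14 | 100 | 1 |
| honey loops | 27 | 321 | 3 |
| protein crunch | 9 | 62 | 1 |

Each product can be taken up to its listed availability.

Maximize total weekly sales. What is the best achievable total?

The ratio heuristic lands on berry bites + barley squares (815) but leaves 1 cm idle.
Replace berry bites and barley squares with 2×granola A: the trade gains 71 net, giving 886 at 64 cm.
No other feasible combination exceeds 886.

886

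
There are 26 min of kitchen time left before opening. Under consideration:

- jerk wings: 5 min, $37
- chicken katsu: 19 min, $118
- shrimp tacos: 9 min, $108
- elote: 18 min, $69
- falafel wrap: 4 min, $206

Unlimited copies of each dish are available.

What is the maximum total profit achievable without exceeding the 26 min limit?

1236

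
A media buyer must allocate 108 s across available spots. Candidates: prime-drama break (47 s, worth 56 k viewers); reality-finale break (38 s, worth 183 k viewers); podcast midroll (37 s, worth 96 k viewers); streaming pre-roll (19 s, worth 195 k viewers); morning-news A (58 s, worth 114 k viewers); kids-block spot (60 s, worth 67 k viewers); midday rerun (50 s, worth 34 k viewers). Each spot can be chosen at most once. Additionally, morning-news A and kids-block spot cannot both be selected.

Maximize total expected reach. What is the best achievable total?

474

Density check — streaming pre-roll 10.26, reality-finale break 4.82, podcast midroll 2.59 are the best per s.
Taking reality-finale break + podcast midroll + streaming pre-roll: 94 s used, 474 in expected reach.
Next best is prime-drama break + reality-finale break + streaming pre-roll at 434 (104 s) — short by 40.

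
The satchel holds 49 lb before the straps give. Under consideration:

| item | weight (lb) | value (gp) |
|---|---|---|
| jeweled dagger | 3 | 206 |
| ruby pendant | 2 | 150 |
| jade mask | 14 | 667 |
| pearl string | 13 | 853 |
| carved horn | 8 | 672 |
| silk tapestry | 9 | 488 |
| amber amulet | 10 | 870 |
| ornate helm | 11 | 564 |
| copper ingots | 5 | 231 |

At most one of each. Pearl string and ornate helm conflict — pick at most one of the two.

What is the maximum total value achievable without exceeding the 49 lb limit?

Greedy by ratio would take jeweled dagger + ruby pendant + pearl string + carved horn + silk tapestry + amber amulet: 45 lb used, total 3239.
Dropping ruby pendant frees 2 lb; slotting in copper ingots (5 lb) lifts the total to 3320 at 48 lb.

3320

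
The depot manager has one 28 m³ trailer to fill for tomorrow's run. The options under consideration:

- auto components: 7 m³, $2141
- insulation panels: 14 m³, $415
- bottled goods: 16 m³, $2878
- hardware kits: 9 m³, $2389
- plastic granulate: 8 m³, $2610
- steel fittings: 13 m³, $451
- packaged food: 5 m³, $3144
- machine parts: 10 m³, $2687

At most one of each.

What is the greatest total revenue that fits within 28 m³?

By revenue per m³: packaged food 628.80, plastic granulate 326.25, auto components 305.86 lead.
A density-first pass picks auto components + plastic granulate + packaged food — 7895 at 20 m³.
The 7 m³ tied up in auto components is better spent on machine parts — total rises to 8441 (23 m³).
Nothing else within 28 m³ beats 8441.

8441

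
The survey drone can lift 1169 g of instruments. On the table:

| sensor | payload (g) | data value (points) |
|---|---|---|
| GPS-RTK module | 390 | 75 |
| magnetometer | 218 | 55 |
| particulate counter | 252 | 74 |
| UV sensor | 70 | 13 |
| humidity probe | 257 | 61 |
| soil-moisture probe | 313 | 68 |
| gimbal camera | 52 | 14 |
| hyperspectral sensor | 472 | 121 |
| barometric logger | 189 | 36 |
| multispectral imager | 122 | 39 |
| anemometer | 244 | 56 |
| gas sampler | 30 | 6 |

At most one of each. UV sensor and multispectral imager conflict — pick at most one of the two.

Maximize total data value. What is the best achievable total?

Density check — multispectral imager 0.32, particulate counter 0.29, gimbal camera 0.27, hyperspectral sensor 0.26 are the best per g.
Taking particulate counter + humidity probe + gimbal camera + hyperspectral sensor + multispectral imager: 1155 g used, 309 in data value.
Magnetometer + particulate counter + gimbal camera + hyperspectral sensor + multispectral imager + gas sampler (1146 g) also reaches 309 — a tie, but nothing goes higher.

309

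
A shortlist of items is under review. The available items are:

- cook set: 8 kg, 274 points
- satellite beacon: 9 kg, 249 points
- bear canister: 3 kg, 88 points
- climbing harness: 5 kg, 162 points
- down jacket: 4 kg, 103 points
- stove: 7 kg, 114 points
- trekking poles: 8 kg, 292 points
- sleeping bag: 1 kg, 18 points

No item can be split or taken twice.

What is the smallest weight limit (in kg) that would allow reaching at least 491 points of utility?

Look for the lowest-weight combination reaching 491.
cook set + bear canister + climbing harness reaches 524 using 16 kg.
Any bundle with less than 16 kg falls short of 491.

16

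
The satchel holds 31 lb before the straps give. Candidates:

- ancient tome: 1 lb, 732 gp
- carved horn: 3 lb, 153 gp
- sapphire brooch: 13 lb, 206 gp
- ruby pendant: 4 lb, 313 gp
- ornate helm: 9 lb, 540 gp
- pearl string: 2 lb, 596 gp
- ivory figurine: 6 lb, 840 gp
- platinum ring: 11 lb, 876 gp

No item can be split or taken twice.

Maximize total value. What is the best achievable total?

By value per lb: ancient tome 732.00, pearl string 298.00, ivory figurine 140.00 lead.
Greedy by ratio would take ancient tome + carved horn + ruby pendant + pearl string + ivory figurine + platinum ring: 27 lb used, total 3510.
The 7 lb tied up in carved horn and ruby pendant is better spent on ornate helm — total rises to 3584 (29 lb).

3584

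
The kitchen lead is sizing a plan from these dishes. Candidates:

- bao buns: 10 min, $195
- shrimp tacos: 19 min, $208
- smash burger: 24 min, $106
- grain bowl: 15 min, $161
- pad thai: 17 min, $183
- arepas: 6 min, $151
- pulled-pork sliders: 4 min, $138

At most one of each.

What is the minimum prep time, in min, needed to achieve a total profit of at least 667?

37

Minimise min subject to total profit ≥ 667.
Taking bao buns + pad thai + arepas + pulled-pork sliders gives 667 (≥ 667) for 37 min.
Any bundle with less than 37 min falls short of 667.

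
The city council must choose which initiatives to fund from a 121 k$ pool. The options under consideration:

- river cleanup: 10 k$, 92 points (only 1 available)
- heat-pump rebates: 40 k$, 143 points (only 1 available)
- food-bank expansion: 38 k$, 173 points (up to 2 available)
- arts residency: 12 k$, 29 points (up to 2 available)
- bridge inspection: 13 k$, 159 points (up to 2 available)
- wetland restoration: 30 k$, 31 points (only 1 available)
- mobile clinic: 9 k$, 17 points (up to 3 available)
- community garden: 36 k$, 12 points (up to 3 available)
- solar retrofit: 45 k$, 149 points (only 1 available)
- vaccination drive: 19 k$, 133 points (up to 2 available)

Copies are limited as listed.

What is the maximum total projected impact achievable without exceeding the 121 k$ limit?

Density check — bridge inspection 12.23, river cleanup 9.20, vaccination drive 7.00, food-bank expansion 4.55 are the best per k$.
Best packing: river cleanup + food-bank expansion + 2×bridge inspection + mobile clinic + 2×vaccination drive — 121 k$, 866 total.
Every other selection either busts 121 k$ or exceeds an availability limit or fails to beat 866.

866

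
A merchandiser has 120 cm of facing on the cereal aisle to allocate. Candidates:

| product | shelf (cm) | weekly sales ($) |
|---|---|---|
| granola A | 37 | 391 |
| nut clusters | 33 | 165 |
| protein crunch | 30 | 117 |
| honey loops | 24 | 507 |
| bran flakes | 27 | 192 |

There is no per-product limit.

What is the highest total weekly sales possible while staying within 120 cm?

2535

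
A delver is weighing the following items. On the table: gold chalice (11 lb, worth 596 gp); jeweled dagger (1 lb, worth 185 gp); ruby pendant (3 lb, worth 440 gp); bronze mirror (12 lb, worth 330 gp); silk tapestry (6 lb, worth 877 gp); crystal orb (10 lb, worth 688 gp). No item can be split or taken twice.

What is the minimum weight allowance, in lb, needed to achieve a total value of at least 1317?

9

Need the lightest bundle worth ≥ 1317.
Taking ruby pendant + silk tapestry gives 1317 (≥ 1317) for 9 lb.
Below 9 lb the best achievable stays under 1317.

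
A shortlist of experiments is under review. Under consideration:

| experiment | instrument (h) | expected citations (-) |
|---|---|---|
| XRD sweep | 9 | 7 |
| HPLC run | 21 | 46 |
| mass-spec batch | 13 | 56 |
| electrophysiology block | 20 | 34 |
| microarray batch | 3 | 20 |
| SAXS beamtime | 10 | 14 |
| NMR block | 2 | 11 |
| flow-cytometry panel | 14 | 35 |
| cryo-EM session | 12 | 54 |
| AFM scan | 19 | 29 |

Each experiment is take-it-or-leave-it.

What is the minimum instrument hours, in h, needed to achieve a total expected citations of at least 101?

Look for the lowest-instrument combination reaching 101.
mass-spec batch + cryo-EM session reaches 110 using 25 h.
Any bundle with less than 25 h falls short of 101.

25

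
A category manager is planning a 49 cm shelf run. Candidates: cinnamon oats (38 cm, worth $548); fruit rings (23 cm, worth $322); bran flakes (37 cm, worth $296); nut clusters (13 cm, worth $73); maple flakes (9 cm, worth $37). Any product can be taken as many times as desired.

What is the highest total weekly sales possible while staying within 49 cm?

644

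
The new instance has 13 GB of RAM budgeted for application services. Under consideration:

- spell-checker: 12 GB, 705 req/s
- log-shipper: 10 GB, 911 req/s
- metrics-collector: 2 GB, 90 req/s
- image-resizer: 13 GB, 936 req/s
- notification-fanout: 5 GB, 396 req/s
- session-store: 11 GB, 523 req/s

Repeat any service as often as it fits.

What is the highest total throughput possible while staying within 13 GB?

Log-shipper + metrics-collector uses 12 of the 13 GB and totals 1001.

1001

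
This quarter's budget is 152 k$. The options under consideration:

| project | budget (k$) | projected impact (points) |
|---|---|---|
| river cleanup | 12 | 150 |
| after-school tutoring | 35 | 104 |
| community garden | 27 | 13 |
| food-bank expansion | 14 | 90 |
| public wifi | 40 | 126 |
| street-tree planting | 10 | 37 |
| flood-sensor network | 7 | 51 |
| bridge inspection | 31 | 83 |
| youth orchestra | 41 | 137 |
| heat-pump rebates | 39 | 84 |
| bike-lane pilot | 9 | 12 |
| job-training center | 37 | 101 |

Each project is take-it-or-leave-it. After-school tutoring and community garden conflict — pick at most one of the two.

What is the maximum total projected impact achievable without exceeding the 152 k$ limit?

658

Ranking by ratio (projected impact/k$): river cleanup 12.50, flood-sensor network 7.29, food-bank expansion 6.43.
Greedy by ratio would take river cleanup + food-bank expansion + public wifi + street-tree planting + flood-sensor network + youth orchestra + bike-lane pilot: 133 k$ used, total 603.
The 19 k$ tied up in street-tree planting and bike-lane pilot is better spent on after-school tutoring — total rises to 658 (149 k$).
Next best is river cleanup + food-bank expansion + public wifi + flood-sensor network + youth orchestra + job-training center at 655 (151 k$) — short by 3.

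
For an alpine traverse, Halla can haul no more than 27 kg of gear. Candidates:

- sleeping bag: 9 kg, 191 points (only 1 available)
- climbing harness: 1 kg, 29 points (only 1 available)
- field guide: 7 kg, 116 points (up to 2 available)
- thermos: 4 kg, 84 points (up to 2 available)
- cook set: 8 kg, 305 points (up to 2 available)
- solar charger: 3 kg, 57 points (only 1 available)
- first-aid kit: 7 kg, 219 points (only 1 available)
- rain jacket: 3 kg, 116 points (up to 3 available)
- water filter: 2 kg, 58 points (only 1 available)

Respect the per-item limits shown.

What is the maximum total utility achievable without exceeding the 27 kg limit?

1016

Density check — rain jacket 38.67, cook set 38.12, first-aid kit 31.29 are the best per kg.
Filling by ratio: climbing harness + 2×cook set + 3×rain jacket for 987, with 1 kg left unused.
Dropping climbing harness frees 1 kg; slotting in water filter (2 kg) lifts the total to 1016 at 27 kg.
No other feasible combination exceeds 1016.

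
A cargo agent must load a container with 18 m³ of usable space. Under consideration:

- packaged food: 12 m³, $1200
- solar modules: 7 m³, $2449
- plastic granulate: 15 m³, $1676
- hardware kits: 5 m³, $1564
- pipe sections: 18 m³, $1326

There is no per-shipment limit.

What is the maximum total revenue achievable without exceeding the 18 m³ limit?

5577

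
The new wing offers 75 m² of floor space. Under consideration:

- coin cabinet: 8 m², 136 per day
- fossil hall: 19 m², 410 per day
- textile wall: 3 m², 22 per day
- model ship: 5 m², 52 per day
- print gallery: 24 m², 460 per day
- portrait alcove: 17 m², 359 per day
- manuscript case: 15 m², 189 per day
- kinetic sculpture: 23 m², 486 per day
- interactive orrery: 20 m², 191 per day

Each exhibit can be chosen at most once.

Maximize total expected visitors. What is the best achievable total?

A density-first pass picks coin cabinet + fossil hall + textile wall + model ship + portrait alcove + kinetic sculpture — 1465 at 75 m².
Replace textile wall and model ship and portrait alcove with print gallery: the trade gains 27 net, giving 1492 at 74 m².

1492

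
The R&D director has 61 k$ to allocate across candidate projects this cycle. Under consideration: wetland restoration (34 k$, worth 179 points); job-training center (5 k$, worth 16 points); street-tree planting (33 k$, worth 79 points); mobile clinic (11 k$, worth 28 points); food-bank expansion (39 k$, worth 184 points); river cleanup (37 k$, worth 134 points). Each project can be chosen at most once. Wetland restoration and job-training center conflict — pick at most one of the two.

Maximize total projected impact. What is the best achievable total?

228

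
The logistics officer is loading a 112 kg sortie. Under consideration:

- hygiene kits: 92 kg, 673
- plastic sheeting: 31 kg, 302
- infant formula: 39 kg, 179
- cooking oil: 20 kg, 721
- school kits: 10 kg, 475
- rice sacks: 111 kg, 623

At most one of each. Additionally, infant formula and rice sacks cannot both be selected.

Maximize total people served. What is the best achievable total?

1677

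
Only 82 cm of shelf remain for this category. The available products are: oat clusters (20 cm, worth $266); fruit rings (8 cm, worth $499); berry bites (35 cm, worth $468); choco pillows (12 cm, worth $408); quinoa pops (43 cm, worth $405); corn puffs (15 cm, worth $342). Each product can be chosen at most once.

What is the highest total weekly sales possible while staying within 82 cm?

1717

Fruit rings + berry bites + choco pillows + corn puffs uses 70 of the 82 cm and totals 1717.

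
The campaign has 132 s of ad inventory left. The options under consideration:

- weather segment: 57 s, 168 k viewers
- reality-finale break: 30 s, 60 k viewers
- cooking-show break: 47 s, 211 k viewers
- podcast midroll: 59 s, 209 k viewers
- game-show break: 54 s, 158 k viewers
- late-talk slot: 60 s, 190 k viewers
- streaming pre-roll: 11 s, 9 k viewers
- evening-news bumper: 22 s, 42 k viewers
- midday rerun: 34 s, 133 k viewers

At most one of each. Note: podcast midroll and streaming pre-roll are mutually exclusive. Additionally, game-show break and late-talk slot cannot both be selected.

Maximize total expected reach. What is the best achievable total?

462

Filling by ratio: reality-finale break + cooking-show break + streaming pre-roll + midday rerun for 413, with 10 s left unused.
A better packing is cooking-show break + podcast midroll + evening-news bumper: 128 s, total 462.
Next best is cooking-show break + late-talk slot + evening-news bumper at 443 (129 s) — short by 19.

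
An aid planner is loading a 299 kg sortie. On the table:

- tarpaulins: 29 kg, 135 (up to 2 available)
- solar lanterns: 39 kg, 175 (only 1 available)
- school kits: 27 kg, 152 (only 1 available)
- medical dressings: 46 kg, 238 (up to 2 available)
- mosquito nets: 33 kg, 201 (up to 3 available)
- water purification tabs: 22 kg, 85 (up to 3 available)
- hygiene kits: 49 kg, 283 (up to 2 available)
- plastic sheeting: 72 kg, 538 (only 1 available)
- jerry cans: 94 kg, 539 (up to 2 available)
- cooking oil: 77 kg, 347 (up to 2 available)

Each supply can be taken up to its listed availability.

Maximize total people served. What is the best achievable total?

Density check — plastic sheeting 7.47, mosquito nets 6.09, hygiene kits 5.78, jerry cans 5.73 are the best per kg.
The ratio ordering already packs tightly: school kits + 3×mosquito nets + 2×hygiene kits + plastic sheeting, 296 kg, 1859.
Nothing else within 299 kg beats 1859.

1859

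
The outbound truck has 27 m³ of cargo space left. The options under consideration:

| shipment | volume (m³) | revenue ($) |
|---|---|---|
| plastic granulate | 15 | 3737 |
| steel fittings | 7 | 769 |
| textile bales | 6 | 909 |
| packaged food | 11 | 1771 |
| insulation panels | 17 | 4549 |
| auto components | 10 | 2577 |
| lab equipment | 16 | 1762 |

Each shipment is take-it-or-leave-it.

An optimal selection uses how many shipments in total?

2

The maximum revenue within 27 m³ is 7126.
For example insulation panels + auto components achieves it, using 27 m³.
Every optimal selection uses 2 shipments.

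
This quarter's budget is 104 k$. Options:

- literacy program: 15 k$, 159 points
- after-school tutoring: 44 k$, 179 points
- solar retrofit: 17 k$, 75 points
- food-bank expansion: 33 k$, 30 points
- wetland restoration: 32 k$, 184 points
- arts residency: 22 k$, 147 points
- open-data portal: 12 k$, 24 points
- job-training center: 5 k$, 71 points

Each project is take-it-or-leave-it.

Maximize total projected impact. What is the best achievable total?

Taking literacy program + solar retrofit + wetland restoration + arts residency + open-data portal + job-training center: 103 k$ used, 660 in projected impact.

660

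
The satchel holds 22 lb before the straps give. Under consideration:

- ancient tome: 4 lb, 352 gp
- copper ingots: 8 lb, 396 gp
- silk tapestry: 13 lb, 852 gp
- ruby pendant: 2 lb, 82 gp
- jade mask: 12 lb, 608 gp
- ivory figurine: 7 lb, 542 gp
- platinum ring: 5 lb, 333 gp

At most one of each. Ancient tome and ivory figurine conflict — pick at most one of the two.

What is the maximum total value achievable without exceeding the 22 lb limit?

Ranking by ratio (value/lb): ancient tome 88.00, ivory figurine 77.43, platinum ring 66.60, silk tapestry 65.54.
Taking ancient tome + silk tapestry + platinum ring: 22 lb used, 1537 in value.
The closest alternative, silk tapestry + ruby pendant + ivory figurine, reaches only 1476.

1537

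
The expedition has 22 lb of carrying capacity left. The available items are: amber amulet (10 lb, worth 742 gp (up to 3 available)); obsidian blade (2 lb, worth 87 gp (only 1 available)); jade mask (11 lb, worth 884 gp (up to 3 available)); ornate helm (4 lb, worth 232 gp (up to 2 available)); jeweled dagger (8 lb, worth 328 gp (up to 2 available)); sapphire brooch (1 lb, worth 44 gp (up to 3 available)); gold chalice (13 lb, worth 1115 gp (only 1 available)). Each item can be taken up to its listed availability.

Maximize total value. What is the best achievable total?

Ranking by ratio (value/lb): gold chalice 85.77, jade mask 80.36, amber amulet 74.20, ornate helm 58.00.
Greedy by ratio would take 2×ornate helm + sapphire brooch + gold chalice: 22 lb used, total 1623.
Dropping 2×ornate helm and sapphire brooch and gold chalice frees 22 lb; slotting in 2×jade mask (22 lb) lifts the total to 1768 at 22 lb.
Every other selection either busts 22 lb or exceeds an availability limit or fails to beat 1768.

1768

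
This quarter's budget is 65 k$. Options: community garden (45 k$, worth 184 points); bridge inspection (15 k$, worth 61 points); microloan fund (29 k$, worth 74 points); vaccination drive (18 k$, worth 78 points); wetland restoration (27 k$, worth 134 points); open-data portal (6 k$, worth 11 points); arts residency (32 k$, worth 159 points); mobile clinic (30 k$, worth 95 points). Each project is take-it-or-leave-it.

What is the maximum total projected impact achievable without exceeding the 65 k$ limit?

304

Taking wetland restoration + open-data portal + arts residency: 65 k$ used, 304 in projected impact.
That's the maximum — no swap from here does better than 304.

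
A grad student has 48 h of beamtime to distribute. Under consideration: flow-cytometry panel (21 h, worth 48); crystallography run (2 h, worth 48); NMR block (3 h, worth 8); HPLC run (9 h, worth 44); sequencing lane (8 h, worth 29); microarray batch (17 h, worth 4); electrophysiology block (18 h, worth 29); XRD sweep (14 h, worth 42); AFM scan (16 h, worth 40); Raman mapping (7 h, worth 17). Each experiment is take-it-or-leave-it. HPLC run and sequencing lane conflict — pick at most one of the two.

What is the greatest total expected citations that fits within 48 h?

191

Taking crystallography run + HPLC run + XRD sweep + AFM scan + Raman mapping: 48 h used, 191 in expected citations.
The closest alternative, flow-cytometry panel + crystallography run + HPLC run + XRD sweep, reaches only 182.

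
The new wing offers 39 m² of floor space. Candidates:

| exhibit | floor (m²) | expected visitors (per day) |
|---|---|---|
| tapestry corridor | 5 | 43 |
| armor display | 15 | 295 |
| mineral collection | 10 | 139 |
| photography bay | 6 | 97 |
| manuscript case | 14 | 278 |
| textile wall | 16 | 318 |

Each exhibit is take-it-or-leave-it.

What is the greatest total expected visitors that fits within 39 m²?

712

Greedy by ratio would take photography bay + manuscript case + textile wall: 36 m² used, total 693.
Dropping photography bay and textile wall frees 22 m²; slotting in armor display + mineral collection (25 m²) lifts the total to 712 at 39 m².
Next best is armor display + photography bay + textile wall at 710 (37 m²) — short by 2.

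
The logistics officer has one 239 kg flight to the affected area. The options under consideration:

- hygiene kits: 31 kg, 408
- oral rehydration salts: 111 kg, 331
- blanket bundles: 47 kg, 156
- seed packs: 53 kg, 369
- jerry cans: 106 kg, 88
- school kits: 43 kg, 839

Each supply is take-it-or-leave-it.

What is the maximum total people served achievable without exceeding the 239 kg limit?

The ratio heuristic lands on hygiene kits + blanket bundles + seed packs + school kits (1772) but leaves 65 kg idle.
Replace blanket bundles with oral rehydration salts: the trade gains 175 net, giving 1947 at 238 kg.
Runner-up hygiene kits + blanket bundles + seed packs + school kits tops out at 1772.

1947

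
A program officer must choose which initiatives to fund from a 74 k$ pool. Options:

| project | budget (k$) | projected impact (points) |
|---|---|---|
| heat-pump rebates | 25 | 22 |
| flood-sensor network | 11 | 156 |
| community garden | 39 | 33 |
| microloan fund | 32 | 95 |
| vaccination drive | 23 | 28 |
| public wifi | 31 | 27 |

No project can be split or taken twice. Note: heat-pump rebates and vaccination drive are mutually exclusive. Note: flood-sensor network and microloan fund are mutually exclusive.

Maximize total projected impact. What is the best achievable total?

217

Best packing: flood-sensor network + community garden + vaccination drive — 73 k$, 217 total.
Next best is flood-sensor network + vaccination drive + public wifi at 211 (65 k$) — short by 6.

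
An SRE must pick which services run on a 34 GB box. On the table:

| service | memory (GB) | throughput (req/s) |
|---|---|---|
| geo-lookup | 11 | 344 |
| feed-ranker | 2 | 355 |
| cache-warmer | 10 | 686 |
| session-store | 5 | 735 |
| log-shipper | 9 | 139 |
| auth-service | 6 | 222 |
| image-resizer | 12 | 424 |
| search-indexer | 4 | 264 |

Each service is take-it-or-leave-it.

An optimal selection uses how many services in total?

5

The maximum throughput within 34 GB is 2464.
One optimal bundle: feed-ranker + cache-warmer + session-store + image-resizer + search-indexer (33 GB).
Every optimal selection uses 5 services.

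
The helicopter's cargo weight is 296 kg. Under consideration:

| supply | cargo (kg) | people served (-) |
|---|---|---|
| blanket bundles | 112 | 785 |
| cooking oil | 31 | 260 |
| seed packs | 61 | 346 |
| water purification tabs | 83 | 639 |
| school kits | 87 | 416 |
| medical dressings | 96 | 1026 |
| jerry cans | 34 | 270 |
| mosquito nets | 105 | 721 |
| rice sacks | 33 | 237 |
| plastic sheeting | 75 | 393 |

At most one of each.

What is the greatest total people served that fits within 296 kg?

2450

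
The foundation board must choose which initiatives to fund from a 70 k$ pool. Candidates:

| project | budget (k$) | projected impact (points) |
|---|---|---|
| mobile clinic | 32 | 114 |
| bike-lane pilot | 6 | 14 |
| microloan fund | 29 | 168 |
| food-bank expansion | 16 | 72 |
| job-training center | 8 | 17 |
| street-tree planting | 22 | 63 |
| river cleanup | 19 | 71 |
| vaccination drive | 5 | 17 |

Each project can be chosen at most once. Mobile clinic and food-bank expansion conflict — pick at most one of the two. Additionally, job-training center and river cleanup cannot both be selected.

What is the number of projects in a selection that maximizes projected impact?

4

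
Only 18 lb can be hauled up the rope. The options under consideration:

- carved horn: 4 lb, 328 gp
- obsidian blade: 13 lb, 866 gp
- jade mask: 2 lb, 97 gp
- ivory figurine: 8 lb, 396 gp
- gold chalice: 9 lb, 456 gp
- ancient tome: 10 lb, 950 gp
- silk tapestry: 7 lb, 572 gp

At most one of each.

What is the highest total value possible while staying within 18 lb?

Greedy by ratio would take carved horn + jade mask + ancient tome: 16 lb used, total 1375.
The 6 lb tied up in carved horn and jade mask is better spent on silk tapestry — total rises to 1522 (17 lb).

1522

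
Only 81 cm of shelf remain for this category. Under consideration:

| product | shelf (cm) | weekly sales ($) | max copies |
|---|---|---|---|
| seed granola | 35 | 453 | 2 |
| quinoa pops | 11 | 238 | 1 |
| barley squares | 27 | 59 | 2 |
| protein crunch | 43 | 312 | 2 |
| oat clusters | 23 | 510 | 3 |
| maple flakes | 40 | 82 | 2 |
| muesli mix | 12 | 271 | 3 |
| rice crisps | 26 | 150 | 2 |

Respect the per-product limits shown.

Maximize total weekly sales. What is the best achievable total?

1801

Greedy by ratio would take quinoa pops + oat clusters + 3×muesli mix: 70 cm used, total 1561.
Replace quinoa pops and 2×muesli mix with 2×oat clusters: the trade gains 240 net, giving 1801 at 81 cm.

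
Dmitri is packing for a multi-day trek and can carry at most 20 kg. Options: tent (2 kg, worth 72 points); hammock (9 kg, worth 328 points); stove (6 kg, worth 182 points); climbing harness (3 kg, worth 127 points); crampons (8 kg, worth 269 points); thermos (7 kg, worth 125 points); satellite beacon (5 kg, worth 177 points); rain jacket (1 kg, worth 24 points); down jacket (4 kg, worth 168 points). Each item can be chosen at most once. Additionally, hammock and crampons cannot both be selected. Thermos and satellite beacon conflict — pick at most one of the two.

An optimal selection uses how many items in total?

Best achievable utility is 745.
One optimal bundle: tent + hammock + satellite beacon + down jacket (20 kg).
Every optimal selection uses 4 items.

4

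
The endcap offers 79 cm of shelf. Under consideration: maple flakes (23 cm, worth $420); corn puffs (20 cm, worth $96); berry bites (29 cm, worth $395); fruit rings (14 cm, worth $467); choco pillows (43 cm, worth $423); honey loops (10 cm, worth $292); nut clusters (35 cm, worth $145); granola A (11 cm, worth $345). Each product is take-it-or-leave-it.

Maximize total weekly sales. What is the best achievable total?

Taking the top-ratio products first gives maple flakes + corn puffs + fruit rings + honey loops + granola A for 1620 (78 cm).
The 30 cm tied up in corn puffs and honey loops is better spent on berry bites — total rises to 1627 (77 cm).
The closest alternative, maple flakes + corn puffs + fruit rings + honey loops + granola A, reaches only 1620.

1627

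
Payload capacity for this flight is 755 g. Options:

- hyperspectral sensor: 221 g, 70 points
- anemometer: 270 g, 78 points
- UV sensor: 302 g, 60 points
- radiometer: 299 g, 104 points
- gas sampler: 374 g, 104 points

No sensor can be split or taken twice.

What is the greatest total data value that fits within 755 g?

Ranking by ratio (data value/g): radiometer 0.35, hyperspectral sensor 0.32, anemometer 0.29, gas sampler 0.28.
Filling by ratio: hyperspectral sensor + radiometer for 174, with 235 g left unused.
Dropping hyperspectral sensor frees 221 g; slotting in gas sampler (374 g) lifts the total to 208 at 673 g.
An exhaustive check of the 32 subsets confirms 208.

208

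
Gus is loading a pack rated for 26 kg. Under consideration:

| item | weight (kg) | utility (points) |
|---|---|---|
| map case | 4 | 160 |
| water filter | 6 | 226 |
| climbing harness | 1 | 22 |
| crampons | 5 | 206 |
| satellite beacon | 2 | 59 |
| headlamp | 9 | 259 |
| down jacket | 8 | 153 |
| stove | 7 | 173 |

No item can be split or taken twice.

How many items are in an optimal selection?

Best achievable utility is 910.
For example map case + water filter + crampons + satellite beacon + headlamp achieves it, using 26 kg.
Any selection reaching 910 contains exactly 5 items.

5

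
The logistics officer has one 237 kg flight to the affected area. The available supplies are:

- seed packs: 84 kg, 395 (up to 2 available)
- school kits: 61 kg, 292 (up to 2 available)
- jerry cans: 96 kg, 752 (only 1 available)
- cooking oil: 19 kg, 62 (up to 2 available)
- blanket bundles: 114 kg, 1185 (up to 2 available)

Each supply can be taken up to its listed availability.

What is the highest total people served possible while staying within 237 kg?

2370

The ratio ordering already packs tightly: 2×blanket bundles, 228 kg, 2370.
No other feasible combination exceeds 2370.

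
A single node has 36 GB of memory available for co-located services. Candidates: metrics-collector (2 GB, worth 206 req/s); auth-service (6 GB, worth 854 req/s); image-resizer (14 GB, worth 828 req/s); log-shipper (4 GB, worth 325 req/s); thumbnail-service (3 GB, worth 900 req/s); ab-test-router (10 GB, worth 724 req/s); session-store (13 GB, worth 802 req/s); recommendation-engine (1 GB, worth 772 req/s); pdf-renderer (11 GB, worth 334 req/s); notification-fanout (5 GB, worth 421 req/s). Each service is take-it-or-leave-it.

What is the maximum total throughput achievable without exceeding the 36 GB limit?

4306

Ranking by ratio (throughput/GB): recommendation-engine 772.00, thumbnail-service 300.00, auth-service 142.33.
A density-first pass picks metrics-collector + auth-service + log-shipper + thumbnail-service + ab-test-router + recommendation-engine + notification-fanout — 4202 at 31 GB.
Replace ab-test-router with image-resizer: the trade gains 104 net, giving 4306 at 35 GB.
Next best is metrics-collector + auth-service + image-resizer + thumbnail-service + ab-test-router + recommendation-engine at 4284 (36 GB) — short by 22.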